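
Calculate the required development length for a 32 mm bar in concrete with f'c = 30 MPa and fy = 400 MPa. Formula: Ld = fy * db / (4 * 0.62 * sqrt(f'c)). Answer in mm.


Ld = (fy * db) / (4 * 0.62 * sqrt(f'c))
= (400 * 32) / (4 * 0.62 * sqrt(30))
= 12800 / 13.5835
= 942.32 mm

942.32 mm


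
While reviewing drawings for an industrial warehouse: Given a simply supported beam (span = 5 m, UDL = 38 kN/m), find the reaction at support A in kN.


Total load = w * L = 38 * 5 = 190 kN
By symmetry, each reaction R = total / 2 = 190 / 2 = 95.0 kN

95.0 kN


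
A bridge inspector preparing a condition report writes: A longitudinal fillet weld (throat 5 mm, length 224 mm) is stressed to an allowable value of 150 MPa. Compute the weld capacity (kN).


Strength = throat * length * allowable stress
= 5 * 224 * 150 N
= 168000 N
= 168.0 kN

168.0 kN


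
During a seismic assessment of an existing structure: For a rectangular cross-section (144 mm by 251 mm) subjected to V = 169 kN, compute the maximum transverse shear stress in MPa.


A = b * h = 144 * 251 = 36144 mm^2
V = 169 kN = 169000.0 N
tau_max = 1.5 * V / A = 1.5 * 169000.0 / 36144
= 7.0136 MPa

7.0136 MPa


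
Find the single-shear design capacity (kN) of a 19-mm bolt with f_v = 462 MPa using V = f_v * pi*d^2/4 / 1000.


A = pi * d^2 / 4 = pi * 19^2 / 4 = 283.5287 mm^2
V = f_v * A / 1000 = 462 * 283.5287 / 1000
= 130.9903 kN

130.9903 kN


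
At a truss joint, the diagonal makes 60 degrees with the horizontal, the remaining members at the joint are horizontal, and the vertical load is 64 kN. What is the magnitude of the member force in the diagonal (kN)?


At the joint, only the diagonal has a vertical component, so vertical equilibrium gives:
F * sin(60) = 64
F = 64 / sin(60)
= 64 / 0.866025
= 73.9 kN

73.9 kN


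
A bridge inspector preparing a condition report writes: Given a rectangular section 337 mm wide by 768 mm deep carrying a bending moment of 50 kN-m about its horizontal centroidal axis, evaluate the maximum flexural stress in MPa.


I = b * h^3 / 12 = 337 * 768^3 / 12 = 12721324032.0 mm^4
y = h / 2 = 768 / 2 = 384.0 mm
M = 50 kN-m = 50000000.0 N-mm
sigma = M * y / I = 50000000.0 * 384.0 / 12721324032.0
= 1.51 MPa

1.51 MPa


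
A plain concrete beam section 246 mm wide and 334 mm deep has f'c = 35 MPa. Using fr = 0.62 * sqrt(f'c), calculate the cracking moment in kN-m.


fr = 0.62 * sqrt(35) = 0.62 * 5.9161 = 3.668 MPa
I = 246 * 334^3 / 12 = 763823932.0 mm^4
y_t = 167.0 mm
M_cr = fr * I / y_t = 3.668 * 763823932.0 / 167.0 N-mm
= 16.7765 kN-m

16.7765 kN-m


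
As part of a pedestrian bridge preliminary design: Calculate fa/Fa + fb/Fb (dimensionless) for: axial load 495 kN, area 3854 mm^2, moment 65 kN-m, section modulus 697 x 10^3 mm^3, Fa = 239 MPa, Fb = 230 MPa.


f_a = P / A = 495000.0 / 3854 = 128.438 MPa
f_b = M / S = 65000000.0 / 697000.0 = 93.2568 MPa
Ratio = f_a / Fa + f_b / Fb
= 128.438 / 239 + 93.2568 / 230
= 0.9429 (dimensionless)

0.9429 (dimensionless)


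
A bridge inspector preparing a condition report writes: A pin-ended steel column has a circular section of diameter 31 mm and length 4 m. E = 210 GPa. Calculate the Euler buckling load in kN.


I = pi * d^4 / 64 = 45333.23 mm^4
L = 4000.0 mm
P_cr = pi^2 * E * I / L^2
= 9.8696 * 210000.0 * 45333.23 / 4000.0^2
= 5872.4 N = 5.8724 kN

5.8724 kN


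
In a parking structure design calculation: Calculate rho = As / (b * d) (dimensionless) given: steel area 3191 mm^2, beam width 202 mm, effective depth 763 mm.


rho = As / (b * d)
= 3191 / (202 * 763)
= 3191 / 154126
= 0.020704 (dimensionless)

0.020704 (dimensionless)


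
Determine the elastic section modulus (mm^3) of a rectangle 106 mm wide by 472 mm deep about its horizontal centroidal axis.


S = b * h^2 / 6
= 106 * 472^2 / 6
= 106 * 222784 / 6
= 3935850.67 mm^3

3935850.67 mm^3


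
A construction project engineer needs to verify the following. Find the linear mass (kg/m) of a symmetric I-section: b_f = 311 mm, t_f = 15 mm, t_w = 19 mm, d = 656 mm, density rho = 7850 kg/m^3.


A_flanges = 2 * 311 * 15 = 9330 mm^2
A_web = (656 - 2 * 15) * 19 = 11894 mm^2
A_total = 9330 + 11894 = 21224 mm^2 = 0.021224 m^2
Weight = rho * A = 7850 * 0.021224 = 166.6084 kg/m

166.6084 kg/m


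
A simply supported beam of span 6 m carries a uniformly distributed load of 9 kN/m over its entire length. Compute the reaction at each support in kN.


Total load = w * L = 9 * 6 = 54 kN
By symmetry, each reaction R = total / 2 = 54 / 2 = 27.0 kN

27.0 kN


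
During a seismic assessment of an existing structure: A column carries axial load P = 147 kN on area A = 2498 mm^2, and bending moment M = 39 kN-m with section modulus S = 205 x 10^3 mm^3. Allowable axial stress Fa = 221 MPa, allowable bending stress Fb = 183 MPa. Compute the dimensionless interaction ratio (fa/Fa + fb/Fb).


f_a = P / A = 147000.0 / 2498 = 58.8471 MPa
f_b = M / S = 39000000.0 / 205000.0 = 190.2439 MPa
Ratio = f_a / Fa + f_b / Fb
= 58.8471 / 221 + 190.2439 / 183
= 1.3059 (dimensionless)

1.3059 (dimensionless)


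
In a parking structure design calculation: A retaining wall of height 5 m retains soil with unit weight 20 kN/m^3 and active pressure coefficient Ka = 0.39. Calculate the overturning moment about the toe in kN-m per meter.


Pa = 0.5 * Ka * gamma * H^2
= 0.5 * 0.39 * 20 * 5^2
= 97.5 kN/m
Arm = H / 3 = 5 / 3 = 1.6667 m
Mo = Pa * arm = Pa * H / 3 = 97.5 * 5 / 3 = 162.5 kN-m/m

162.5 kN-m/m


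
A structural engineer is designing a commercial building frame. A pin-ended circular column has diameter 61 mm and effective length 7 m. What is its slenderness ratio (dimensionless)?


Radius of gyration r = d / 4 = 61 / 4 = 15.25 mm
L_eff = 7000.0 mm
Slenderness ratio = L / r = 7000.0 / 15.25 = 459.02 (dimensionless)

459.02 (dimensionless)


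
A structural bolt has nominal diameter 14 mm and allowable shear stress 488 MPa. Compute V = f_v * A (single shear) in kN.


A = pi * d^2 / 4 = pi * 14^2 / 4 = 153.938 mm^2
V = f_v * A / 1000 = 488 * 153.938 / 1000
= 75.1218 kN

75.1218 kN


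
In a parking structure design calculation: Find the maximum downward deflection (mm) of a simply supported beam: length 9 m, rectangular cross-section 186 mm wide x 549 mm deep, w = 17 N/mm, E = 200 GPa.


I = 186 * 549^3 / 12 = 2564771809.5 mm^4
L = 9000.0 mm, w = 17 N/mm, E = 200000.0 MPa
delta = 5 * w * L^4 / (384 * E * I)
= 5 * 17 * 9000.0^4 / (384 * 200000.0 * 2564771809.5)
= 2.8313 mm

2.8313 mm


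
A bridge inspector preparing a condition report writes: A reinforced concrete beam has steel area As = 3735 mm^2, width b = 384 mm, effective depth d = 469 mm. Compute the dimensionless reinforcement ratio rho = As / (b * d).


rho = As / (b * d)
= 3735 / (384 * 469)
= 3735 / 180096
= 0.020739 (dimensionless)

0.020739 (dimensionless)


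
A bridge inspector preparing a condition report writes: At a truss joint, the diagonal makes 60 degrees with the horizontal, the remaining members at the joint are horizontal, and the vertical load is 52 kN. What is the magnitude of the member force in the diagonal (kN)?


At the joint, only the diagonal has a vertical component, so vertical equilibrium gives:
F * sin(60) = 52
F = 52 / sin(60)
= 52 / 0.866025
= 60.04 kN

60.04 kN


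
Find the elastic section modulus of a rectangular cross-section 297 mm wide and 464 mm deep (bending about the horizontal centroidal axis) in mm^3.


S = b * h^2 / 6
= 297 * 464^2 / 6
= 297 * 215296 / 6
= 10657152.0 mm^3

10657152.0 mm^3


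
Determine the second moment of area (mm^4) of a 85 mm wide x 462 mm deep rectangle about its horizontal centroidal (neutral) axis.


I = b * h^3 / 12
= 85 * 462^3 / 12
= 85 * 98611128 / 12
= 698495490.0 mm^4

698495490.0 mm^4


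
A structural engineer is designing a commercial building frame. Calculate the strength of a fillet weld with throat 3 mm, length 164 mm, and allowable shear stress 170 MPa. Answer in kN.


Strength = throat * length * allowable stress
= 3 * 164 * 170 N
= 83640 N
= 83.64 kN

83.64 kN


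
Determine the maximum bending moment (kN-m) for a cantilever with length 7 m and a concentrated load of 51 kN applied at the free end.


For a cantilever with a point load at the free end:
M_max = P * L = 51 * 7 = 357 kN-m

357 kN-m


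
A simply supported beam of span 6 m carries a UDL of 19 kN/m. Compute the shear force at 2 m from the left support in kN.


R_A = w * L / 2 = 19 * 6 / 2 = 57.0 kN
V(x) = R_A - w * x = 57.0 - 19 * 2
= 19.0 kN

19.0 kN


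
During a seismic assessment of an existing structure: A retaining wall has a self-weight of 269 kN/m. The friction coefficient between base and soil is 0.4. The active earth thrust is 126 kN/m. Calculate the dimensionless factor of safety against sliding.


Resisting force = mu * W = 0.4 * 269 = 107.6 kN/m
FOS = Resisting / Driving = 107.6 / 126
= 0.854 (dimensionless)

0.854 (dimensionless)


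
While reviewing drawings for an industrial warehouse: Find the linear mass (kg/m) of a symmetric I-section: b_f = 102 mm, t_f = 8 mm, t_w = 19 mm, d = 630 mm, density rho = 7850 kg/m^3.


A_flanges = 2 * 102 * 8 = 1632 mm^2
A_web = (630 - 2 * 8) * 19 = 11666 mm^2
A_total = 1632 + 11666 = 13298 mm^2 = 0.013298 m^2
Weight = rho * A = 7850 * 0.013298 = 104.3893 kg/m

104.3893 kg/m


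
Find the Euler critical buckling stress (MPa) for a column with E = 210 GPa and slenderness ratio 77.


sigma_cr = pi^2 * E / lambda^2
= 9.8696 * 210000.0 / 77^2
= 9.8696 * 210000.0 / 5929
= 349.5728 MPa

349.5728 MPa


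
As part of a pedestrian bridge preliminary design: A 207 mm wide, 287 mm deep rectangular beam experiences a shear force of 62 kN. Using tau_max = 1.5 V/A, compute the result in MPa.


A = b * h = 207 * 287 = 59409 mm^2
V = 62 kN = 62000.0 N
tau_max = 1.5 * V / A = 1.5 * 62000.0 / 59409
= 1.5654 MPa

1.5654 MPa


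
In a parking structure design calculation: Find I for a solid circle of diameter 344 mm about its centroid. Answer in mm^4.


r = d / 2 = 344 / 2 = 172.0 mm
I = pi * r^4 / 4 = pi * 172.0^4 / 4
= 687390726.76 mm^4

687390726.76 mm^4


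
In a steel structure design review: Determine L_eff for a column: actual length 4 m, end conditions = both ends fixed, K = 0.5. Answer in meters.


L_eff = K * L
= 0.5 * 4
= 2.0 m

2.0 m


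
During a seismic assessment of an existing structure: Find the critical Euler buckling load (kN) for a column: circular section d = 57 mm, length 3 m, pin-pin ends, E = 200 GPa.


I = pi * d^4 / 64 = 518166.49 mm^4
L = 3000.0 mm
P_cr = pi^2 * E * I / L^2
= 9.8696 * 200000.0 * 518166.49 / 3000.0^2
= 113646.63 N = 113.6466 kN

113.6466 kN


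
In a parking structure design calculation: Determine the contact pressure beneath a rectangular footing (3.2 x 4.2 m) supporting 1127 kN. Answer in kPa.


A = 3.2 * 4.2 = 13.44 m^2
q = P / A = 1127 / 13.44
= 83.8542 kPa

83.8542 kPa


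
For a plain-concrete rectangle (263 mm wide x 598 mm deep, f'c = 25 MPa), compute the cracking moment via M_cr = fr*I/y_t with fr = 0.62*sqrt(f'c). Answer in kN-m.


fr = 0.62 * sqrt(25) = 0.62 * 5.0 = 3.1 MPa
I = 263 * 598^3 / 12 = 4686817624.67 mm^4
y_t = 299.0 mm
M_cr = fr * I / y_t = 3.1 * 4686817624.67 / 299.0 N-mm
= 48.5924 kN-m

48.5924 kN-m


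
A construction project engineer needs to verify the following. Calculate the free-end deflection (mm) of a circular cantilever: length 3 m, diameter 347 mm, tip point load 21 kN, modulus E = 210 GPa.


I = pi * d^4 / 64 = pi * 347^4 / 64 = 711684976.18 mm^4
L = 3000.0 mm, P = 21000.0 N, E = 210000.0 MPa
delta = P * L^3 / (3 * E * I)
= 21000.0 * 3000.0^3 / (3 * 210000.0 * 711684976.18)
= 1.2646 mm

1.2646 mm


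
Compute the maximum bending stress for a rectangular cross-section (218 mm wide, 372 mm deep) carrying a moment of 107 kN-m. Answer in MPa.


I = b * h^3 / 12 = 218 * 372^3 / 12 = 935199072.0 mm^4
y = h / 2 = 372 / 2 = 186.0 mm
M = 107 kN-m = 107000000.0 N-mm
sigma = M * y / I = 107000000.0 * 186.0 / 935199072.0
= 21.28 MPa

21.28 MPa


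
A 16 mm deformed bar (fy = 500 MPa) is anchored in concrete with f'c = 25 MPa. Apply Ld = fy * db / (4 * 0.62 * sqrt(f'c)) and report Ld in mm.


Ld = (fy * db) / (4 * 0.62 * sqrt(f'c))
= (500 * 16) / (4 * 0.62 * sqrt(25))
= 8000 / 12.4
= 645.16 mm

645.16 mm


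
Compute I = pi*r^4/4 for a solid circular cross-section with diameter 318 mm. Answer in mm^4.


r = d / 2 = 318 / 2 = 159.0 mm
I = pi * r^4 / 4 = pi * 159.0^4 / 4
= 501970712.14 mm^4

501970712.14 mm^4


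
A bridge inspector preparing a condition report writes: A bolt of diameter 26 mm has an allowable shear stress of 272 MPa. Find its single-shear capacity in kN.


A = pi * d^2 / 4 = pi * 26^2 / 4 = 530.9292 mm^2
V = f_v * A / 1000 = 272 * 530.9292 / 1000
= 144.4127 kN

144.4127 kN


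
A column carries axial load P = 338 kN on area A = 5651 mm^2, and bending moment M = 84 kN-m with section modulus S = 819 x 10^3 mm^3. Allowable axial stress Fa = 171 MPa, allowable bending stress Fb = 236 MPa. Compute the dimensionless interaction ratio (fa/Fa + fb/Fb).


f_a = P / A = 338000.0 / 5651 = 59.8124 MPa
f_b = M / S = 84000000.0 / 819000.0 = 102.5641 MPa
Ratio = f_a / Fa + f_b / Fb
= 59.8124 / 171 + 102.5641 / 236
= 0.7844 (dimensionless)

0.7844 (dimensionless)


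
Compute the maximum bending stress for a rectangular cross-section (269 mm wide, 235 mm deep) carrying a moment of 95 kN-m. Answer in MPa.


I = b * h^3 / 12 = 269 * 235^3 / 12 = 290920697.92 mm^4
y = h / 2 = 235 / 2 = 117.5 mm
M = 95 kN-m = 95000000.0 N-mm
sigma = M * y / I = 95000000.0 * 117.5 / 290920697.92
= 38.37 MPa

38.37 MPa


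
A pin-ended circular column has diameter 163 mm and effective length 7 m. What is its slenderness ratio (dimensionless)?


Radius of gyration r = d / 4 = 163 / 4 = 40.75 mm
L_eff = 7000.0 mm
Slenderness ratio = L / r = 7000.0 / 40.75 = 171.78 (dimensionless)

171.78 (dimensionless)


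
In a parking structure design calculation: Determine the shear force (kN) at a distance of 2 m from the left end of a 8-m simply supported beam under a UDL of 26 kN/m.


R_A = w * L / 2 = 26 * 8 / 2 = 104.0 kN
V(x) = R_A - w * x = 104.0 - 26 * 2
= 52.0 kN

52.0 kN


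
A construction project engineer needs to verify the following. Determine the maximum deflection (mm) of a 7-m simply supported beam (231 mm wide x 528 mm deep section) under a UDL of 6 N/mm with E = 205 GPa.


I = 231 * 528^3 / 12 = 2833560576.0 mm^4
L = 7000.0 mm, w = 6 N/mm, E = 205000.0 MPa
delta = 5 * w * L^4 / (384 * E * I)
= 5 * 6 * 7000.0^4 / (384 * 205000.0 * 2833560576.0)
= 0.3229 mm

0.3229 mm


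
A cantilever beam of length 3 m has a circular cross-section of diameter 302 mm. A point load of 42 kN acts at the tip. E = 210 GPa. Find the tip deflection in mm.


I = pi * d^4 / 64 = pi * 302^4 / 64 = 408317196.2 mm^4
L = 3000.0 mm, P = 42000.0 N, E = 210000.0 MPa
delta = P * L^3 / (3 * E * I)
= 42000.0 * 3000.0^3 / (3 * 210000.0 * 408317196.2)
= 4.4083 mm

4.4083 mm


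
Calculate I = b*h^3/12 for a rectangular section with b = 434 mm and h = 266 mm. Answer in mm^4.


I = b * h^3 / 12
= 434 * 266^3 / 12
= 434 * 18821096 / 12
= 680696305.33 mm^4

680696305.33 mm^4


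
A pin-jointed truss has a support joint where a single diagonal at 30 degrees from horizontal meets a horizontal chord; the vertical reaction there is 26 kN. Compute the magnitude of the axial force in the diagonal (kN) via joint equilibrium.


At the joint, only the diagonal has a vertical component, so vertical equilibrium gives:
F * sin(30) = 26
F = 26 / sin(30)
= 26 / 0.5
= 52.0 kN

52.0 kN


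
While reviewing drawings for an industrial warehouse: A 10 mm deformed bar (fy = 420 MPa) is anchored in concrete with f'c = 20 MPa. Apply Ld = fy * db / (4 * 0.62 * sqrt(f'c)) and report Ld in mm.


Ld = (fy * db) / (4 * 0.62 * sqrt(f'c))
= (420 * 10) / (4 * 0.62 * sqrt(20))
= 4200 / 11.0909
= 378.69 mm

378.69 mm


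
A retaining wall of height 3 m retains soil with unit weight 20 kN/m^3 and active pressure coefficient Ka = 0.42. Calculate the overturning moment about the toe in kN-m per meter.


Pa = 0.5 * Ka * gamma * H^2
= 0.5 * 0.42 * 20 * 3^2
= 37.8 kN/m
Arm = H / 3 = 3 / 3 = 1.0 m
Mo = Pa * arm = Pa * H / 3 = 37.8 * 3 / 3 = 37.8 kN-m/m

37.8 kN-m/m


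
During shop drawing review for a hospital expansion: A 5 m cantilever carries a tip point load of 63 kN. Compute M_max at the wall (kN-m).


For a cantilever with a point load at the free end:
M_max = P * L = 63 * 5 = 315 kN-m

315 kN-m


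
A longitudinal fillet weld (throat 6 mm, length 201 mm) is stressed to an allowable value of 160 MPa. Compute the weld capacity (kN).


Strength = throat * length * allowable stress
= 6 * 201 * 160 N
= 192960 N
= 192.96 kN

192.96 kN


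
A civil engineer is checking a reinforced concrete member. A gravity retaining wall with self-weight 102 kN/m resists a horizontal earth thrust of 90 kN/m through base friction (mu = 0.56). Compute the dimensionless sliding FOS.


Resisting force = mu * W = 0.56 * 102 = 57.12 kN/m
FOS = Resisting / Driving = 57.12 / 90
= 0.6347 (dimensionless)

0.6347 (dimensionless)


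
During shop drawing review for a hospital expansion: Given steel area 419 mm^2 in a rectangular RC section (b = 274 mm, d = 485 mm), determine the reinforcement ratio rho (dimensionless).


rho = As / (b * d)
= 419 / (274 * 485)
= 419 / 132890
= 0.003153 (dimensionless)

0.003153 (dimensionless)


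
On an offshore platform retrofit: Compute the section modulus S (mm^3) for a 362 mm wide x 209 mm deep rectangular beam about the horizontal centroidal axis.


S = b * h^2 / 6
= 362 * 209^2 / 6
= 362 * 43681 / 6
= 2635420.33 mm^3

2635420.33 mm^3


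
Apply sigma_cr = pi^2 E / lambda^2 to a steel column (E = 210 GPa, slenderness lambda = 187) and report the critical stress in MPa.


sigma_cr = pi^2 * E / lambda^2
= 9.8696 * 210000.0 / 187^2
= 9.8696 * 210000.0 / 34969
= 59.2701 MPa

59.2701 MPa


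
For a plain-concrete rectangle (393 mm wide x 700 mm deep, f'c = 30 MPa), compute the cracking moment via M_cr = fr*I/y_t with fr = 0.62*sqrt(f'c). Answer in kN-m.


fr = 0.62 * sqrt(30) = 0.62 * 5.4772 = 3.3959 MPa
I = 393 * 700^3 / 12 = 11233250000.0 mm^4
y_t = 350.0 mm
M_cr = fr * I / y_t = 3.3959 * 11233250000.0 / 350.0 N-mm
= 108.9908 kN-m

108.9908 kN-m


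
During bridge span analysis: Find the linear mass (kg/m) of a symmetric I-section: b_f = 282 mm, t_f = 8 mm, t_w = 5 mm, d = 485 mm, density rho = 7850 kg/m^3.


A_flanges = 2 * 282 * 8 = 4512 mm^2
A_web = (485 - 2 * 8) * 5 = 2345 mm^2
A_total = 4512 + 2345 = 6857 mm^2 = 0.006857 m^2
Weight = rho * A = 7850 * 0.006857 = 53.8274 kg/m

53.8274 kg/m


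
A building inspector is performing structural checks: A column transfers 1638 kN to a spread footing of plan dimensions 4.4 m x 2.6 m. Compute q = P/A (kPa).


A = 4.4 * 2.6 = 11.44 m^2
q = P / A = 1638 / 11.44
= 143.1818 kPa

143.1818 kPa


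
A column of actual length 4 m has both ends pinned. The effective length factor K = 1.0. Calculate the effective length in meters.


L_eff = K * L
= 1.0 * 4
= 4.0 m

4.0 m


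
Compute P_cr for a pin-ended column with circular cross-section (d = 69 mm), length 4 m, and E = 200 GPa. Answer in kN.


I = pi * d^4 / 64 = 1112669.7 mm^4
L = 4000.0 mm
P_cr = pi^2 * E * I / L^2
= 9.8696 * 200000.0 * 1112669.7 / 4000.0^2
= 137270.12 N = 137.2701 kN

137.2701 kN


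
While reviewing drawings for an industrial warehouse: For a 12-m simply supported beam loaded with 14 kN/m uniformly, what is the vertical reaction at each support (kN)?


Total load = w * L = 14 * 12 = 168 kN
By symmetry, each reaction R = total / 2 = 168 / 2 = 84.0 kN

84.0 kN


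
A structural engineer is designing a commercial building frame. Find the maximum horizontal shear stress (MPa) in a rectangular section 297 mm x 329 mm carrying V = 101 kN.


A = b * h = 297 * 329 = 97713 mm^2
V = 101 kN = 101000.0 N
tau_max = 1.5 * V / A = 1.5 * 101000.0 / 97713
= 1.5505 MPa

1.5505 MPa


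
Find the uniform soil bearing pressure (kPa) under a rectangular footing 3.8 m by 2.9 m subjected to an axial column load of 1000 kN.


A = 3.8 * 2.9 = 11.02 m^2
q = P / A = 1000 / 11.02
= 90.7441 kPa

90.7441 kPa


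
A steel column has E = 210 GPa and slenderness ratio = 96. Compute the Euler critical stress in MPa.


sigma_cr = pi^2 * E / lambda^2
= 9.8696 * 210000.0 / 96^2
= 9.8696 * 210000.0 / 9216
= 224.8933 MPa

224.8933 MPa


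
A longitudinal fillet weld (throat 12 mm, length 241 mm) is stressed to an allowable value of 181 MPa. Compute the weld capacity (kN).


Strength = throat * length * allowable stress
= 12 * 241 * 181 N
= 523452 N
= 523.45 kN

523.45 kN


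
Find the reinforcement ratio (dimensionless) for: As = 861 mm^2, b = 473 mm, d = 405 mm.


rho = As / (b * d)
= 861 / (473 * 405)
= 861 / 191565
= 0.004495 (dimensionless)

0.004495 (dimensionless)


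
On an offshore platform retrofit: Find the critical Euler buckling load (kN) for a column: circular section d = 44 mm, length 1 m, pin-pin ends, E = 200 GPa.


I = pi * d^4 / 64 = 183984.23 mm^4
L = 1000.0 mm
P_cr = pi^2 * E * I / L^2
= 9.8696 * 200000.0 * 183984.23 / 1000.0^2
= 363170.32 N = 363.1703 kN

363.1703 kN


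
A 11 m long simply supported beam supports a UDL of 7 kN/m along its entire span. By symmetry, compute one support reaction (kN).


Total load = w * L = 7 * 11 = 77 kN
By symmetry, each reaction R = total / 2 = 77 / 2 = 38.5 kN

38.5 kN


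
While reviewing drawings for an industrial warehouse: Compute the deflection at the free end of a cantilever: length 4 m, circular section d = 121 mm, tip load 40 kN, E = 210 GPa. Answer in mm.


I = pi * d^4 / 64 = pi * 121^4 / 64 = 10522316.97 mm^4
L = 4000.0 mm, P = 40000.0 N, E = 210000.0 MPa
delta = P * L^3 / (3 * E * I)
= 40000.0 * 4000.0^3 / (3 * 210000.0 * 10522316.97)
= 386.1785 mm

386.1785 mm


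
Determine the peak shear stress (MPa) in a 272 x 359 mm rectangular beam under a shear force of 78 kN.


A = b * h = 272 * 359 = 97648 mm^2
V = 78 kN = 78000.0 N
tau_max = 1.5 * V / A = 1.5 * 78000.0 / 97648
= 1.1982 MPa

1.1982 MPa


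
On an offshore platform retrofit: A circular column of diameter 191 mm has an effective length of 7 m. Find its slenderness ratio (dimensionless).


Radius of gyration r = d / 4 = 191 / 4 = 47.75 mm
L_eff = 7000.0 mm
Slenderness ratio = L / r = 7000.0 / 47.75 = 146.6 (dimensionless)

146.6 (dimensionless)


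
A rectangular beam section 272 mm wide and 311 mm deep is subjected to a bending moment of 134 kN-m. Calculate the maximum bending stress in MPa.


I = b * h^3 / 12 = 272 * 311^3 / 12 = 681818569.33 mm^4
y = h / 2 = 311 / 2 = 155.5 mm
M = 134 kN-m = 134000000.0 N-mm
sigma = M * y / I = 134000000.0 * 155.5 / 681818569.33
= 30.56 MPa

30.56 MPa


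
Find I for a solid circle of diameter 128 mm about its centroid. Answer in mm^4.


r = d / 2 = 128 / 2 = 64.0 mm
I = pi * r^4 / 4 = pi * 64.0^4 / 4
= 13176794.63 mm^4

13176794.63 mm^4


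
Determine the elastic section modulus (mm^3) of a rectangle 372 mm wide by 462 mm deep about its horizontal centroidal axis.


S = b * h^2 / 6
= 372 * 462^2 / 6
= 372 * 213444 / 6
= 13233528.0 mm^3

13233528.0 mm^3


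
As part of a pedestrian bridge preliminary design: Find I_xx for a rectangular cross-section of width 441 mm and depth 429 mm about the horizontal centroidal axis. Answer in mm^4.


I = b * h^3 / 12
= 441 * 429^3 / 12
= 441 * 78953589 / 12
= 2901544395.75 mm^4

2901544395.75 mm^4


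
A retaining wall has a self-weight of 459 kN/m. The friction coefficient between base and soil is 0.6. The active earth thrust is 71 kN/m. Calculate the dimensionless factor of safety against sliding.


Resisting force = mu * W = 0.6 * 459 = 275.4 kN/m
FOS = Resisting / Driving = 275.4 / 71
= 3.8789 (dimensionless)

3.8789 (dimensionless)


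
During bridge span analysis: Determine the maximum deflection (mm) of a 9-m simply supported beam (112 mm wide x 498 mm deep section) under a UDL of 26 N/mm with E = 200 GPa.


I = 112 * 498^3 / 12 = 1152722592.0 mm^4
L = 9000.0 mm, w = 26 N/mm, E = 200000.0 MPa
delta = 5 * w * L^4 / (384 * E * I)
= 5 * 26 * 9000.0^4 / (384 * 200000.0 * 1152722592.0)
= 9.6345 mm

9.6345 mm


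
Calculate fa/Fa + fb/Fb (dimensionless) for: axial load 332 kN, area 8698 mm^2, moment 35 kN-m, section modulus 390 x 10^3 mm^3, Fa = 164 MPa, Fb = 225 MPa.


f_a = P / A = 332000.0 / 8698 = 38.1697 MPa
f_b = M / S = 35000000.0 / 390000.0 = 89.7436 MPa
Ratio = f_a / Fa + f_b / Fb
= 38.1697 / 164 + 89.7436 / 225
= 0.6316 (dimensionless)

0.6316 (dimensionless)


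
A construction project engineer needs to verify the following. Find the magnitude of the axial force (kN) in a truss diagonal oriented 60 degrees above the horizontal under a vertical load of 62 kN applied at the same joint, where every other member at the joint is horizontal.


At the joint, only the diagonal has a vertical component, so vertical equilibrium gives:
F * sin(60) = 62
F = 62 / sin(60)
= 62 / 0.866025
= 71.59 kN

71.59 kN


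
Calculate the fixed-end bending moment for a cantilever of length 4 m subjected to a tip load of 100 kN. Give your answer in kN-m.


For a cantilever with a point load at the free end:
M_max = P * L = 100 * 4 = 400 kN-m

400 kN-m


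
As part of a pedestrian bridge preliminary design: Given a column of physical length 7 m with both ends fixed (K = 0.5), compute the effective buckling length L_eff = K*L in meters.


L_eff = K * L
= 0.5 * 7
= 3.5 m

3.5 m


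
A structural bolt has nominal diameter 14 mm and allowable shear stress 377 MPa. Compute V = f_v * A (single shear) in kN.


A = pi * d^2 / 4 = pi * 14^2 / 4 = 153.938 mm^2
V = f_v * A / 1000 = 377 * 153.938 / 1000
= 58.0346 kN

58.0346 kN


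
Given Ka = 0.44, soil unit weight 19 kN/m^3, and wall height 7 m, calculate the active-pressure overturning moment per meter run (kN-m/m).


Pa = 0.5 * Ka * gamma * H^2
= 0.5 * 0.44 * 19 * 7^2
= 204.82 kN/m
Arm = H / 3 = 7 / 3 = 2.3333 m
Mo = Pa * arm = Pa * H / 3 = 204.82 * 7 / 3 = 477.9133 kN-m/m

477.9133 kN-m/m


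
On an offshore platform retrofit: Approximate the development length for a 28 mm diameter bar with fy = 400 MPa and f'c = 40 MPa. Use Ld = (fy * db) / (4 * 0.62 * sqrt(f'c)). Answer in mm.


Ld = (fy * db) / (4 * 0.62 * sqrt(f'c))
= (400 * 28) / (4 * 0.62 * sqrt(40))
= 11200 / 15.6849
= 714.06 mm

714.06 mm


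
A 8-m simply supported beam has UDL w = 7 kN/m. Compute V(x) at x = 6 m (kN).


R_A = w * L / 2 = 7 * 8 / 2 = 28.0 kN
V(x) = R_A - w * x = 28.0 - 7 * 6
= -14.0 kN

-14.0 kN


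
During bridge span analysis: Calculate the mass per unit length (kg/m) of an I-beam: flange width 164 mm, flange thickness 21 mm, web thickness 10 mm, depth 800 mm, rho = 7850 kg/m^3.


A_flanges = 2 * 164 * 21 = 6888 mm^2
A_web = (800 - 2 * 21) * 10 = 7580 mm^2
A_total = 6888 + 7580 = 14468 mm^2 = 0.014468 m^2
Weight = rho * A = 7850 * 0.014468 = 113.5738 kg/m

113.5738 kg/m


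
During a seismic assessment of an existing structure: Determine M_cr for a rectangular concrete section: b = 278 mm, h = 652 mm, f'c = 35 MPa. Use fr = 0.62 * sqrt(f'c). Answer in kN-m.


fr = 0.62 * sqrt(35) = 0.62 * 5.9161 = 3.668 MPa
I = 278 * 652^3 / 12 = 6421054218.67 mm^4
y_t = 326.0 mm
M_cr = fr * I / y_t = 3.668 * 6421054218.67 / 326.0 N-mm
= 72.2461 kN-m

72.2461 kN-m


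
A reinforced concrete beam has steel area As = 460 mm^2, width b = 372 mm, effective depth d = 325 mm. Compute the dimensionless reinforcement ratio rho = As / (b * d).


rho = As / (b * d)
= 460 / (372 * 325)
= 460 / 120900
= 0.003805 (dimensionless)

0.003805 (dimensionless)


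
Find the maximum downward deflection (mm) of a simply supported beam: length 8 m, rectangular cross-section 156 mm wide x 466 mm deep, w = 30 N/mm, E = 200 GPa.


I = 156 * 466^3 / 12 = 1315531048.0 mm^4
L = 8000.0 mm, w = 30 N/mm, E = 200000.0 MPa
delta = 5 * w * L^4 / (384 * E * I)
= 5 * 30 * 8000.0^4 / (384 * 200000.0 * 1315531048.0)
= 6.0812 mm

6.0812 mm


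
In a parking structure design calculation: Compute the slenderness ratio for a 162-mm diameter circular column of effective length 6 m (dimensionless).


Radius of gyration r = d / 4 = 162 / 4 = 40.5 mm
L_eff = 6000.0 mm
Slenderness ratio = L / r = 6000.0 / 40.5 = 148.15 (dimensionless)

148.15 (dimensionless)


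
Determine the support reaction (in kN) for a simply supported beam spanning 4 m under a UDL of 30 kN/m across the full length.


Total load = w * L = 30 * 4 = 120 kN
By symmetry, each reaction R = total / 2 = 120 / 2 = 60.0 kN

60.0 kN


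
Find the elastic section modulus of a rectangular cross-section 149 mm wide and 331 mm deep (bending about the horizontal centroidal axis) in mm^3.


S = b * h^2 / 6
= 149 * 331^2 / 6
= 149 * 109561 / 6
= 2720764.83 mm^3

2720764.83 mm^3


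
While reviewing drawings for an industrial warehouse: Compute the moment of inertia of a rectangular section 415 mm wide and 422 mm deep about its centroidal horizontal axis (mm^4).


I = b * h^3 / 12
= 415 * 422^3 / 12
= 415 * 75151448 / 12
= 2598987576.67 mm^4

2598987576.67 mm^4


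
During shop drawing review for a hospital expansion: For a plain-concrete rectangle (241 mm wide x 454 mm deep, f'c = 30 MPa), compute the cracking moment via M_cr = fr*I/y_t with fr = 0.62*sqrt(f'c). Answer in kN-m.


fr = 0.62 * sqrt(30) = 0.62 * 5.4772 = 3.3959 MPa
I = 241 * 454^3 / 12 = 1879331335.33 mm^4
y_t = 227.0 mm
M_cr = fr * I / y_t = 3.3959 * 1879331335.33 / 227.0 N-mm
= 28.1145 kN-m

28.1145 kN-m


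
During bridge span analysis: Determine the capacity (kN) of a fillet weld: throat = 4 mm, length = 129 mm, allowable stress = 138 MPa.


Strength = throat * length * allowable stress
= 4 * 129 * 138 N
= 71208 N
= 71.21 kN

71.21 kN


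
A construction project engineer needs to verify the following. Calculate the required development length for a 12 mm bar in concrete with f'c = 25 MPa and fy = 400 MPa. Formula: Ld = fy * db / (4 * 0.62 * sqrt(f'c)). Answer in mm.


Ld = (fy * db) / (4 * 0.62 * sqrt(f'c))
= (400 * 12) / (4 * 0.62 * sqrt(25))
= 4800 / 12.4
= 387.1 mm

387.1 mm


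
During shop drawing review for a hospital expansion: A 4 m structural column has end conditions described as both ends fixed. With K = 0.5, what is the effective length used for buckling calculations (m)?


L_eff = K * L
= 0.5 * 4
= 2.0 m

2.0 m


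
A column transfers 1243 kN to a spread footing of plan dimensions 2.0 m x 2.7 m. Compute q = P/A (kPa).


A = 2.0 * 2.7 = 5.4 m^2
q = P / A = 1243 / 5.4
= 230.1852 kPa

230.1852 kPa


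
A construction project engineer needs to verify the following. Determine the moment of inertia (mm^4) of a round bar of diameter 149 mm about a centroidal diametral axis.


r = d / 2 = 149 / 2 = 74.5 mm
I = pi * r^4 / 4 = pi * 74.5^4 / 4
= 24194406.46 mm^4

24194406.46 mm^4


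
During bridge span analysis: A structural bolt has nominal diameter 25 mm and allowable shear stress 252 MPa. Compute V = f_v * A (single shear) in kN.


A = pi * d^2 / 4 = pi * 25^2 / 4 = 490.8739 mm^2
V = f_v * A / 1000 = 252 * 490.8739 / 1000
= 123.7002 kN

123.7002 kN


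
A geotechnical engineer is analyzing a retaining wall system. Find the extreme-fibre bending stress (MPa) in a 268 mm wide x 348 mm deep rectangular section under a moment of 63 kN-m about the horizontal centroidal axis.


I = b * h^3 / 12 = 268 * 348^3 / 12 = 941220288.0 mm^4
y = h / 2 = 348 / 2 = 174.0 mm
M = 63 kN-m = 63000000.0 N-mm
sigma = M * y / I = 63000000.0 * 174.0 / 941220288.0
= 11.65 MPa

11.65 MPa


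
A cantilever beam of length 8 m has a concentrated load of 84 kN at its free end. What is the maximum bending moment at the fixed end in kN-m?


For a cantilever with a point load at the free end:
M_max = P * L = 84 * 8 = 672 kN-m

672 kN-m


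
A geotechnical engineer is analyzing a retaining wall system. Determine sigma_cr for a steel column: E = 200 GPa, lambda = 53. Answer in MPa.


sigma_cr = pi^2 * E / lambda^2
= 9.8696 * 200000.0 / 53^2
= 9.8696 * 200000.0 / 2809
= 702.713 MPa

702.713 MPa


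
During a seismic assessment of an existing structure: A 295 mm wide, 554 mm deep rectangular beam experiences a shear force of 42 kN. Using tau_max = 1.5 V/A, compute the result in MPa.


A = b * h = 295 * 554 = 163430 mm^2
V = 42 kN = 42000.0 N
tau_max = 1.5 * V / A = 1.5 * 42000.0 / 163430
= 0.3855 MPa

0.3855 MPa


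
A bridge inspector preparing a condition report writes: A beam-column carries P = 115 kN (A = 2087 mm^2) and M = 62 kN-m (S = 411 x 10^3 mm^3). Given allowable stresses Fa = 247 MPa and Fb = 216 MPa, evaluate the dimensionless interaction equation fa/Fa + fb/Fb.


f_a = P / A = 115000.0 / 2087 = 55.103 MPa
f_b = M / S = 62000000.0 / 411000.0 = 150.8516 MPa
Ratio = f_a / Fa + f_b / Fb
= 55.103 / 247 + 150.8516 / 216
= 0.9215 (dimensionless)

0.9215 (dimensionless)


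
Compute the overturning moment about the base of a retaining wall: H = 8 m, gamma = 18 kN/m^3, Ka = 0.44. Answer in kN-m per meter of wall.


Pa = 0.5 * Ka * gamma * H^2
= 0.5 * 0.44 * 18 * 8^2
= 253.44 kN/m
Arm = H / 3 = 8 / 3 = 2.6667 m
Mo = Pa * arm = Pa * H / 3 = 253.44 * 8 / 3 = 675.84 kN-m/m

675.84 kN-m/m


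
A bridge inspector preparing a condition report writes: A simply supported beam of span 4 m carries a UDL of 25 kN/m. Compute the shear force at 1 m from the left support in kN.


R_A = w * L / 2 = 25 * 4 / 2 = 50.0 kN
V(x) = R_A - w * x = 50.0 - 25 * 1
= 25.0 kN

25.0 kN


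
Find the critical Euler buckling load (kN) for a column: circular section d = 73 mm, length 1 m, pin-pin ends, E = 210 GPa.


I = pi * d^4 / 64 = 1393995.4 mm^4
L = 1000.0 mm
P_cr = pi^2 * E * I / L^2
= 9.8696 * 210000.0 * 1393995.4 / 1000.0^2
= 2889218.45 N = 2889.2184 kN

2889.2184 kN


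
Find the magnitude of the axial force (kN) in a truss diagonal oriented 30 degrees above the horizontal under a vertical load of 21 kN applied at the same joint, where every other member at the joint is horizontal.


At the joint, only the diagonal has a vertical component, so vertical equilibrium gives:
F * sin(30) = 21
F = 21 / sin(30)
= 21 / 0.5
= 42.0 kN

42.0 kN


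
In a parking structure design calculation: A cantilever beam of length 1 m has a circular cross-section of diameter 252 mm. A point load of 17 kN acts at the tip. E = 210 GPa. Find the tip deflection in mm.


I = pi * d^4 / 64 = pi * 252^4 / 64 = 197957546.2 mm^4
L = 1000.0 mm, P = 17000.0 N, E = 210000.0 MPa
delta = P * L^3 / (3 * E * I)
= 17000.0 * 1000.0^3 / (3 * 210000.0 * 197957546.2)
= 0.1363 mm

0.1363 mm


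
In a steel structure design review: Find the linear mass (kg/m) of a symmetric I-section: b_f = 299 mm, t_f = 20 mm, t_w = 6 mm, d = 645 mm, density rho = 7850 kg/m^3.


A_flanges = 2 * 299 * 20 = 11960 mm^2
A_web = (645 - 2 * 20) * 6 = 3630 mm^2
A_total = 11960 + 3630 = 15590 mm^2 = 0.015590 m^2
Weight = rho * A = 7850 * 0.015590 = 122.3815 kg/m

122.3815 kg/m


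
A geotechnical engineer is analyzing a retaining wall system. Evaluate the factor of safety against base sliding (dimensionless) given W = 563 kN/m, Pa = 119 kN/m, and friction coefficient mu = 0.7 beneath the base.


Resisting force = mu * W = 0.7 * 563 = 394.1 kN/m
FOS = Resisting / Driving = 394.1 / 119
= 3.3118 (dimensionless)

3.3118 (dimensionless)


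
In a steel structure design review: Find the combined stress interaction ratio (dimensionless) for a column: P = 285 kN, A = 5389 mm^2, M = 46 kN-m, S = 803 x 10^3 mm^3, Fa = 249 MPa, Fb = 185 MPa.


f_a = P / A = 285000.0 / 5389 = 52.8855 MPa
f_b = M / S = 46000000.0 / 803000.0 = 57.2852 MPa
Ratio = f_a / Fa + f_b / Fb
= 52.8855 / 249 + 57.2852 / 185
= 0.522 (dimensionless)

0.522 (dimensionless)


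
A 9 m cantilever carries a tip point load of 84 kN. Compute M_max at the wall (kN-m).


For a cantilever with a point load at the free end:
M_max = P * L = 84 * 9 = 756 kN-m

756 kN-m


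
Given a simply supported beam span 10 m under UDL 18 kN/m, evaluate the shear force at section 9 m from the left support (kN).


R_A = w * L / 2 = 18 * 10 / 2 = 90.0 kN
V(x) = R_A - w * x = 90.0 - 18 * 9
= -72.0 kN

-72.0 kN


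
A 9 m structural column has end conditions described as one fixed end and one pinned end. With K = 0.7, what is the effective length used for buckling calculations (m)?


L_eff = K * L
= 0.7 * 9
= 6.3 m

6.3 m


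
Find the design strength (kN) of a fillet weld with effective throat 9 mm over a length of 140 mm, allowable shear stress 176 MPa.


Strength = throat * length * allowable stress
= 9 * 140 * 176 N
= 221760 N
= 221.76 kN

221.76 kN


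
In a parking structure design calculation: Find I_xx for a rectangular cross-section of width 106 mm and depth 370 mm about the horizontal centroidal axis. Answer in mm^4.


I = b * h^3 / 12
= 106 * 370^3 / 12
= 106 * 50653000 / 12
= 447434833.33 mm^4

447434833.33 mm^4


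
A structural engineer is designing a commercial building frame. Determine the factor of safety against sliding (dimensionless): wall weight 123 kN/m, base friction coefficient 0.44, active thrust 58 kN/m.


Resisting force = mu * W = 0.44 * 123 = 54.12 kN/m
FOS = Resisting / Driving = 54.12 / 58
= 0.9331 (dimensionless)

0.9331 (dimensionless)


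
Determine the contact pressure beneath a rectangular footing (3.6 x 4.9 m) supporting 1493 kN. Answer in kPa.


A = 3.6 * 4.9 = 17.64 m^2
q = P / A = 1493 / 17.64
= 84.6372 kPa

84.6372 kPa


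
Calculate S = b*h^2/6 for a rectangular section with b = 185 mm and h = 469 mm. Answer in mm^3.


S = b * h^2 / 6
= 185 * 469^2 / 6
= 185 * 219961 / 6
= 6782130.83 mm^3

6782130.83 mm^3


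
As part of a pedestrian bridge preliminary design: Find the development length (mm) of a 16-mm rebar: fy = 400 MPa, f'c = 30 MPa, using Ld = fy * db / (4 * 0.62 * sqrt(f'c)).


Ld = (fy * db) / (4 * 0.62 * sqrt(f'c))
= (400 * 16) / (4 * 0.62 * sqrt(30))
= 6400 / 13.5835
= 471.16 mm

471.16 mm


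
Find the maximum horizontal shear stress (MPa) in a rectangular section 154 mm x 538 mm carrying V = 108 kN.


A = b * h = 154 * 538 = 82852 mm^2
V = 108 kN = 108000.0 N
tau_max = 1.5 * V / A = 1.5 * 108000.0 / 82852
= 1.9553 MPa

1.9553 MPa


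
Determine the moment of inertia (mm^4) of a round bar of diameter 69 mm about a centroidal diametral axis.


r = d / 2 = 69 / 2 = 34.5 mm
I = pi * r^4 / 4 = pi * 34.5^4 / 4
= 1112669.7 mm^4

1112669.7 mm^4


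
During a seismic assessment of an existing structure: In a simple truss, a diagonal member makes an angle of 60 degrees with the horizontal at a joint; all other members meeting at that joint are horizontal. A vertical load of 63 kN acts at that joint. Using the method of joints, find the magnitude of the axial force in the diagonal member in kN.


At the joint, only the diagonal has a vertical component, so vertical equilibrium gives:
F * sin(60) = 63
F = 63 / sin(60)
= 63 / 0.866025
= 72.75 kN

72.75 kN


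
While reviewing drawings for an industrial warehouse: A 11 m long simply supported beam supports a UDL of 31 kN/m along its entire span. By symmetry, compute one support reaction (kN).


Total load = w * L = 31 * 11 = 341 kN
By symmetry, each reaction R = total / 2 = 341 / 2 = 170.5 kN

170.5 kN


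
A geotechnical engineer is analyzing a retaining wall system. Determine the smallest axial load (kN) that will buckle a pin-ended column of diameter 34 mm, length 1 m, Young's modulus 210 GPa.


I = pi * d^4 / 64 = 65597.24 mm^4
L = 1000.0 mm
P_cr = pi^2 * E * I / L^2
= 9.8696 * 210000.0 * 65597.24 / 1000.0^2
= 135957.95 N = 135.9579 kN

135.9579 kN


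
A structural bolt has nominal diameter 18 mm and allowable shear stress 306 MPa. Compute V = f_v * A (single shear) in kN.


A = pi * d^2 / 4 = pi * 18^2 / 4 = 254.469 mm^2
V = f_v * A / 1000 = 306 * 254.469 / 1000
= 77.8675 kN

77.8675 kN
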